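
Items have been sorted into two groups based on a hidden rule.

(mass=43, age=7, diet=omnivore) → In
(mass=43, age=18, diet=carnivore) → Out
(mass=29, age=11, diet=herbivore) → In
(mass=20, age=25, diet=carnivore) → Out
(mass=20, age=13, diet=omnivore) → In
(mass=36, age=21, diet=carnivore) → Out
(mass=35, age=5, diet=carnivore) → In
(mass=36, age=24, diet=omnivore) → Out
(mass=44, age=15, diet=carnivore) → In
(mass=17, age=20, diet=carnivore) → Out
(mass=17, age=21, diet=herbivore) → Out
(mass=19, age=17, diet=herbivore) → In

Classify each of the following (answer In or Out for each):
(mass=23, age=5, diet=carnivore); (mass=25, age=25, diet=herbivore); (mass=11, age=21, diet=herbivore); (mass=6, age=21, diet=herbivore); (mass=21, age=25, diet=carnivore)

The rule appears to be: age ≤ 17.
(mass=23, age=5, diet=carnivore): age = 5, has this property → In. (mass=25, age=25, diet=herbivore): age = 25, doesn't match → Out. (mass=11, age=21, diet=herbivore): age = 21, doesn't match → Out. (mass=6, age=21, diet=herbivore): age = 21, doesn't match → Out. (mass=21, age=25, diet=carnivore): age = 25, doesn't match → Out.

In, Out, Out, Out, Out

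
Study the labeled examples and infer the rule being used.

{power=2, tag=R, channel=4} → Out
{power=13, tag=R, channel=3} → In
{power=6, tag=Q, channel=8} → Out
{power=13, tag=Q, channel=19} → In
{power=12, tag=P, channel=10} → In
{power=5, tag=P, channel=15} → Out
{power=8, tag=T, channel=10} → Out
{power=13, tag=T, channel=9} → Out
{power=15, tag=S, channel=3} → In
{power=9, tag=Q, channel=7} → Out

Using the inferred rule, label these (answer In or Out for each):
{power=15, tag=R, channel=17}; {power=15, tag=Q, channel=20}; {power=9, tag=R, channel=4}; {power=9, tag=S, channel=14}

The rule appears to be: power ≥ 12 AND channel ≠ 9.

In, In, Out, Out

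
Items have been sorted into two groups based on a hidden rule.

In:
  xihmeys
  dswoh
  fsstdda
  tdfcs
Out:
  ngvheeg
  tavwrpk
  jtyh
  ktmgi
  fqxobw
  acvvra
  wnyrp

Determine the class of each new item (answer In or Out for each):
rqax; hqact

Checking candidate rules against both groups, what survives is: contains 's'.

Out, Out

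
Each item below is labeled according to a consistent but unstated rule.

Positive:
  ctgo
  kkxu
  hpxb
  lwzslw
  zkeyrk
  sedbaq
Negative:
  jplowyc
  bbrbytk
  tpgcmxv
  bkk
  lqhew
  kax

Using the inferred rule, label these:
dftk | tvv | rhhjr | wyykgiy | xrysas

Positive, Negative, Negative, Negative, Positive

'Positive' ⟺ even length.
Positive: dftk, since length 4. Negative: tvv, since length 3. Negative: rhhjr, since length 5. Negative: wyykgiy, since length 7. Positive: xrysas, since length 6.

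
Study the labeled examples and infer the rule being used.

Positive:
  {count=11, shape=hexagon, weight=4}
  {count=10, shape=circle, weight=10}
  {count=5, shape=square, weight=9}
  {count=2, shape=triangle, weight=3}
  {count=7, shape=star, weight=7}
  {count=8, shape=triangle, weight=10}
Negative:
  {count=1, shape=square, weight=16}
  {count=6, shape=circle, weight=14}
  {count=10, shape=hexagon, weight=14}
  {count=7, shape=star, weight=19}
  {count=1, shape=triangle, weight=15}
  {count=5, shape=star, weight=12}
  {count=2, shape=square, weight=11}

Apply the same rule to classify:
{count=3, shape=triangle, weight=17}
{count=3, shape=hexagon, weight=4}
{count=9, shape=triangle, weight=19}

Negative, Positive, Negative

The simplest hypothesis consistent with all the labels is: weight ≤ 10.
Negative: {count=3, shape=triangle, weight=17}, since weight = 17. Positive: {count=3, shape=hexagon, weight=4}, since weight = 4. Negative: {count=9, shape=triangle, weight=19}, since weight = 19.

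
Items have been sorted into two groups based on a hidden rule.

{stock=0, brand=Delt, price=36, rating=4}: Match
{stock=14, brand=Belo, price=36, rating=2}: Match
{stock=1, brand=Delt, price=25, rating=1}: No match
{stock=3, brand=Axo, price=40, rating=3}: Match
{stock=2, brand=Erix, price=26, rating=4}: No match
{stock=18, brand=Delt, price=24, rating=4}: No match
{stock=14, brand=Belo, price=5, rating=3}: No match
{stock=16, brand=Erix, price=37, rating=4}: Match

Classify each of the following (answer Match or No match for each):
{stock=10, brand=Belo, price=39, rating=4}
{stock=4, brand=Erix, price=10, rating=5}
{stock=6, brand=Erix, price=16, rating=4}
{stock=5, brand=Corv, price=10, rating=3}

Match, No match, No match, No match

The rule appears to be: price ≥ 36.
{stock=10, brand=Belo, price=39, rating=4}: price = 39, passes → Match. {stock=4, brand=Erix, price=10, rating=5}: price = 10, does not pass → No match. {stock=6, brand=Erix, price=16, rating=4}: price = 16, does not pass → No match. {stock=5, brand=Corv, price=10, rating=3}: price = 10, does not pass → No match.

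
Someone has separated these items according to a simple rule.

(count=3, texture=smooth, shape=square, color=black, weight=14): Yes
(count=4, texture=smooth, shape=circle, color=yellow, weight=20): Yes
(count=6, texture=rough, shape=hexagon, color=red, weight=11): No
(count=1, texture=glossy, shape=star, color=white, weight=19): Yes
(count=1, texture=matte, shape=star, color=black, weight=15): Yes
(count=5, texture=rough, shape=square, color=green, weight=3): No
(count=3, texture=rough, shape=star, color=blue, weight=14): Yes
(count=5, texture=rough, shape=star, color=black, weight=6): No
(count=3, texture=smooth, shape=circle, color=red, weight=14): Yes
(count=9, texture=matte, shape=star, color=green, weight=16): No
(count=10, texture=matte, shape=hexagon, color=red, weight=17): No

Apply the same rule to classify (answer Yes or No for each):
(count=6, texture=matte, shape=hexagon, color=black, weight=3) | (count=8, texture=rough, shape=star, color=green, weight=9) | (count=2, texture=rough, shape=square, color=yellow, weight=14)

Every 'Yes' example satisfies: count ≤ 4. None of the 'No' examples do.
(count=6, texture=matte, shape=hexagon, color=black, weight=3) — count = 6, hence No. (count=8, texture=rough, shape=star, color=green, weight=9) — count = 8, hence No. (count=2, texture=rough, shape=square, color=yellow, weight=14) — count = 2, hence Yes.

No, No, Yes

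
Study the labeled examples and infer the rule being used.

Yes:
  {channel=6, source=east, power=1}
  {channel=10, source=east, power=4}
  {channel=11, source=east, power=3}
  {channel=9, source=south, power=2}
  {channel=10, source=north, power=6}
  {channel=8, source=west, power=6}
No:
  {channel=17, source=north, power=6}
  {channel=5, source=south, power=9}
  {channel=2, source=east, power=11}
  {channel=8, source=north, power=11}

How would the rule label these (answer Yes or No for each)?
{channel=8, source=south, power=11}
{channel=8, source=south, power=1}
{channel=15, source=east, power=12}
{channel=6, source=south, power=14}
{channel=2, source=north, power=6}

No, Yes, No, No, Yes

The distinguishing property — power ≤ 6 AND channel ≤ 11 — holds for all the 'Yes' cases and none of the 'No' cases.
{channel=8, source=south, power=11}: No (power = 11, channel = 8). {channel=8, source=south, power=1}: Yes (power = 1, channel = 8). {channel=15, source=east, power=12}: No (power = 12, channel = 15). {channel=6, source=south, power=14}: No (power = 14, channel = 6). {channel=2, source=north, power=6}: Yes (power = 6, channel = 2).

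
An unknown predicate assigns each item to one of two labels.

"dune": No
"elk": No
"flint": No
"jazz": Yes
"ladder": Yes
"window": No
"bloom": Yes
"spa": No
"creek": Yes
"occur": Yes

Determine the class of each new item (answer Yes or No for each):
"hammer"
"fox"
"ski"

Yes, No, No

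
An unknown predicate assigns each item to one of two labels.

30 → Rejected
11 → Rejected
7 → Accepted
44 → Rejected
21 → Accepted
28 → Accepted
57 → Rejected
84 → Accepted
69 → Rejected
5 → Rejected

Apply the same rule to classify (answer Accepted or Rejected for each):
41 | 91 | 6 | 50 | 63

Comparing the two groups points to one rule — multiple of 7.
Rejected: 41, since 41 = 7·5 + 6.
Accepted: 91, since 91 = 7·13.
Rejected: 6, since 6 = 7·0 + 6.
Rejected: 50, since 50 = 7·7 + 1.
Accepted: 63, since 63 = 7·9.

Rejected, Accepted, Rejected, Rejected, Accepted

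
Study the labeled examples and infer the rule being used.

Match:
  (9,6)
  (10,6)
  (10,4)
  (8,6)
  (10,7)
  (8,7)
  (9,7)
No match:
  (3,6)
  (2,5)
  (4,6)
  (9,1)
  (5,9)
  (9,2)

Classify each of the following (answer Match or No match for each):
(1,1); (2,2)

No match, No match

The distinguishing property — first > second AND sum ≥ 14 — holds for all the 'Match' cases and none of the 'No match' cases.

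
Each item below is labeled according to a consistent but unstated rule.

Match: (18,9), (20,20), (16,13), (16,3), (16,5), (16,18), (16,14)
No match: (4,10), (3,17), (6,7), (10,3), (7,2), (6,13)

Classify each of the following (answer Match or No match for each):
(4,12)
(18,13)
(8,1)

Every 'Match' example satisfies: first ≥ 13. None of the 'No match' examples do.

No match, Match, No match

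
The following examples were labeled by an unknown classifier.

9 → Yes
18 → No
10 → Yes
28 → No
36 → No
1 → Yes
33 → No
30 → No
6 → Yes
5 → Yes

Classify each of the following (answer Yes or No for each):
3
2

One predicate separates the groups cleanly: at most 10.
3 → 3 ≤ 10 → Yes. 2 → 2 ≤ 10 → Yes.

Yes, Yes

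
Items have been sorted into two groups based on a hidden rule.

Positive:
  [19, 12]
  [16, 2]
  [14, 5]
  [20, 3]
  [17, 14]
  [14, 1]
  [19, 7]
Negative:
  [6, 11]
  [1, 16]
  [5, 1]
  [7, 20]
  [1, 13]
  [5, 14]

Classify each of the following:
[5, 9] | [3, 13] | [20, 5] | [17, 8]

The simplest hypothesis consistent with all the labels is: first ≥ 11.

Negative, Negative, Positive, Positive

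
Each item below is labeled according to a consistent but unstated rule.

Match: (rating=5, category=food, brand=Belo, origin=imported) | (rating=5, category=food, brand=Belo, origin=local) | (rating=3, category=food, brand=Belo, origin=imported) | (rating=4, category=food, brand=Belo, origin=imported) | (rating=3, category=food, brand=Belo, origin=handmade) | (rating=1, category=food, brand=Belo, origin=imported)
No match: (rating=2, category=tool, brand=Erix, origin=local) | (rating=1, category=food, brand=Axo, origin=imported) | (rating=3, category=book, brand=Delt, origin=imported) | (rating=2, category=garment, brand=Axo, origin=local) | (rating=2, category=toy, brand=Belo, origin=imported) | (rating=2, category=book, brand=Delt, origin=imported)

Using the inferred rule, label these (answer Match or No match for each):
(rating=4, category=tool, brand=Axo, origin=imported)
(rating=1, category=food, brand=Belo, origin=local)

The pattern is that an item is 'Match' exactly when: category is food AND brand is Belo.
(rating=4, category=tool, brand=Axo, origin=imported) → category is tool, brand is Axo → No match. (rating=1, category=food, brand=Belo, origin=local) → category is food, brand is Belo → Match.

No match, Match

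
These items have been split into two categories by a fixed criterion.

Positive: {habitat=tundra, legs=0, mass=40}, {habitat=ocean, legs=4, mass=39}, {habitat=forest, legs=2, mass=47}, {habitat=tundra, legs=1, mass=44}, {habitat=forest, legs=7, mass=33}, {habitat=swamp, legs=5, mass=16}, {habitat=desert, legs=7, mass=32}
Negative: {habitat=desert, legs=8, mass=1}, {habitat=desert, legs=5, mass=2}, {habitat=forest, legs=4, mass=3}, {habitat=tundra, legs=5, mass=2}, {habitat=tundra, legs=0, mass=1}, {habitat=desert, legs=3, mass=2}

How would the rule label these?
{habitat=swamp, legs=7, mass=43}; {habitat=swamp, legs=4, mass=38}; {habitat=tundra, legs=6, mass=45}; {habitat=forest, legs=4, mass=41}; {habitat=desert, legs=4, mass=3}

All 'Positive' examples share one property — mass ≥ 16 — and every 'Negative' example lacks it.

Positive, Positive, Positive, Positive, Negative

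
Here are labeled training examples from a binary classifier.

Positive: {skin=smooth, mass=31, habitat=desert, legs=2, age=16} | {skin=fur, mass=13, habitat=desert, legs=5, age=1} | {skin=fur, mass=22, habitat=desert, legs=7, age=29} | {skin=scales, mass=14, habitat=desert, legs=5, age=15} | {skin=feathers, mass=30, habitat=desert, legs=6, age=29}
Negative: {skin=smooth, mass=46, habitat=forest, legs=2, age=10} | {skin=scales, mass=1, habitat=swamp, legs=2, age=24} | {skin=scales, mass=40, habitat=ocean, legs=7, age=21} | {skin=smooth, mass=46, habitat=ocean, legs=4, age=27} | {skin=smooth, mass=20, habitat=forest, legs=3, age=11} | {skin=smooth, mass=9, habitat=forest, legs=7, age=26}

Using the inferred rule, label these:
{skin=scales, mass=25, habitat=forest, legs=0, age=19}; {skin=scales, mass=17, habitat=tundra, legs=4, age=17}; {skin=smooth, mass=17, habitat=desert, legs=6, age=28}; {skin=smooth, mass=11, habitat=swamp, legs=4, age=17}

Negative, Negative, Positive, Negative

One predicate separates the groups cleanly: habitat is desert.
{skin=scales, mass=25, habitat=forest, legs=0, age=19} — habitat is forest, hence Negative. {skin=scales, mass=17, habitat=tundra, legs=4, age=17} — habitat is tundra, hence Negative. {skin=smooth, mass=17, habitat=desert, legs=6, age=28} — habitat is desert, hence Positive. {skin=smooth, mass=11, habitat=swamp, legs=4, age=17} — habitat is swamp, hence Negative.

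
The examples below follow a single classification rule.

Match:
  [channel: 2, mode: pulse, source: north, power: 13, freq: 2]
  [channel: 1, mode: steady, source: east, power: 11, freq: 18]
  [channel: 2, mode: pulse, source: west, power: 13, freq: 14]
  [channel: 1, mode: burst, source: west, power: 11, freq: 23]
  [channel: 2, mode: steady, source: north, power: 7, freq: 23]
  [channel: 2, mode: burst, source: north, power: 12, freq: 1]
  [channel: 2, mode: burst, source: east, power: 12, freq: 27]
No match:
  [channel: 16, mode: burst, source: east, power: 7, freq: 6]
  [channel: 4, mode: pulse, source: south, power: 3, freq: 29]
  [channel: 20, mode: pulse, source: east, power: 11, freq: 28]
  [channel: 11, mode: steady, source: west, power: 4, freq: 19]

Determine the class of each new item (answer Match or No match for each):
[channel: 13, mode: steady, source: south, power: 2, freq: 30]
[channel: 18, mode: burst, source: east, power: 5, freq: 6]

The rule appears to be: channel ≤ 2.
[channel: 13, mode: steady, source: south, power: 2, freq: 30] → channel = 13 → No match. [channel: 18, mode: burst, source: east, power: 5, freq: 6] → channel = 18 → No match.

No match, No match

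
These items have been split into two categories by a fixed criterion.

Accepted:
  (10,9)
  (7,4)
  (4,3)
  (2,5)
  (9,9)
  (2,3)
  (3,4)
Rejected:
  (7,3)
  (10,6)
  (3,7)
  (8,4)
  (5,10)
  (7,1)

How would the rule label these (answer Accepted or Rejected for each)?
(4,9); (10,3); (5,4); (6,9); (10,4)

'Accepted' ⟺ |first − second| ≤ 3.
(4,9) — |4−9| = 5, hence Rejected. (10,3) — |10−3| = 7, hence Rejected. (5,4) — |5−4| = 1, hence Accepted. (6,9) — |6−9| = 3, hence Accepted. (10,4) — |10−4| = 6, hence Rejected.

Rejected, Rejected, Accepted, Accepted, Rejected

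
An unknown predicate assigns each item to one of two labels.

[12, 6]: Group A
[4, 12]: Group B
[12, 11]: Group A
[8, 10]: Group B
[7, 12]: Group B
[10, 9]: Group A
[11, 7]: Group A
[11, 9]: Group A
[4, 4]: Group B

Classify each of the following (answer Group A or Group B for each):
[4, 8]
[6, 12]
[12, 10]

Group B, Group B, Group A

The pattern is that an item is 'Group A' exactly when: first > second.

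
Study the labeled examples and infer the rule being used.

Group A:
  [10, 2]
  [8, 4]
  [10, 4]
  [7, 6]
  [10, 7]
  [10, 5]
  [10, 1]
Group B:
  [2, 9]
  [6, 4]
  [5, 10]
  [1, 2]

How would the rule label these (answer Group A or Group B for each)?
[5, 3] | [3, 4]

Group B, Group B

The classifier is using: first ≥ 7.
[5, 3] → first 5 → Group B.
[3, 4] → first 3 → Group B.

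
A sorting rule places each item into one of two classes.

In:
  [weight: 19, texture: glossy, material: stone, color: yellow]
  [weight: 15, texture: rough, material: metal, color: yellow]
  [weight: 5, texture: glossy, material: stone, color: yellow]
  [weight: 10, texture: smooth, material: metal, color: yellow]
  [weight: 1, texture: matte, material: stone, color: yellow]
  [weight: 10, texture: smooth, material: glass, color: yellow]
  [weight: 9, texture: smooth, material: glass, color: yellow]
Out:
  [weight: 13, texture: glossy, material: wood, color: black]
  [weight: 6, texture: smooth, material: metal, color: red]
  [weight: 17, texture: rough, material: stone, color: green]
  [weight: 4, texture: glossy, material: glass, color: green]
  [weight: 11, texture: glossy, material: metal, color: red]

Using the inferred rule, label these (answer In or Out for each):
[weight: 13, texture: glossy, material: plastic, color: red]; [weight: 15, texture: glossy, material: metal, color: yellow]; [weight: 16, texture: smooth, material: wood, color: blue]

Comparing the two groups points to one rule — color is yellow.
Out: [weight: 13, texture: glossy, material: plastic, color: red], since color is red. In: [weight: 15, texture: glossy, material: metal, color: yellow], since color is yellow. Out: [weight: 16, texture: smooth, material: wood, color: blue], since color is blue.

Out, In, Out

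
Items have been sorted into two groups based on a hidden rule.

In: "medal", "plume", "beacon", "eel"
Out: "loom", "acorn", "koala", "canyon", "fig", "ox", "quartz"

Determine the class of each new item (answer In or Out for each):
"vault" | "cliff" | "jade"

Out, Out, In

Every 'In' example satisfies: contains 'e'. None of the 'Out' examples do.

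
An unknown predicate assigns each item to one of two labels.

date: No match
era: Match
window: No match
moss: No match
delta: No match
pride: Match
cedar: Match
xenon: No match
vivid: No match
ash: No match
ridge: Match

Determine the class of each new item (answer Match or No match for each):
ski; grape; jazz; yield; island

No match, Match, No match, No match, No match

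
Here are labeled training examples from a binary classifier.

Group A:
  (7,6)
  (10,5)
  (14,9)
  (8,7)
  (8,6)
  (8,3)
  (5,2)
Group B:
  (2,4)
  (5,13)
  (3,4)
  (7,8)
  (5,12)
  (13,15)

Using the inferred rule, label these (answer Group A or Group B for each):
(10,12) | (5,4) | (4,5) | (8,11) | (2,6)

The pattern is that an item is 'Group A' exactly when: first > second.
(10,12): 10 < 12, fails the rule → Group B. (5,4): 5 > 4, checks out → Group A. (4,5): 4 < 5, fails the rule → Group B. (8,11): 8 < 11, fails the rule → Group B. (2,6): 2 < 6, fails the rule → Group B.

Group B, Group A, Group B, Group B, Group B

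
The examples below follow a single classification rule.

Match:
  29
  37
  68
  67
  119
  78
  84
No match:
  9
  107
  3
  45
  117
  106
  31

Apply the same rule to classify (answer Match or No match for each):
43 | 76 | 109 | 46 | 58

One predicate separates the groups cleanly: digit sum ≥ 10.
43 — digit sum 4+3 = 7, hence No match.
76 — digit sum 7+6 = 13, hence Match.
109 — digit sum 1+0+9 = 10, hence Match.
46 — digit sum 4+6 = 10, hence Match.
58 — digit sum 5+8 = 13, hence Match.

No match, Match, Match, Match, Match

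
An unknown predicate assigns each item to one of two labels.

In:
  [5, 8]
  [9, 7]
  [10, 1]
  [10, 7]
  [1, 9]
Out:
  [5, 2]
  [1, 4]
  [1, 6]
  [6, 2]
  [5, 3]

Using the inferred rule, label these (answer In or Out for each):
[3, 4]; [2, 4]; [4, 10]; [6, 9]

All 'In' examples share one property — sum ≥ 10 — and every 'Out' example lacks it.

Out, Out, In, In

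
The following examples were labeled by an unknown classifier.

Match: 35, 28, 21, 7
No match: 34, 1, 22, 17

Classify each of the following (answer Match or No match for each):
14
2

Match, No match

Comparing the two groups points to one rule — multiple of 7.
14 — 14 = 7·2, hence Match. 2 — 2 = 7·0 + 2, hence No match.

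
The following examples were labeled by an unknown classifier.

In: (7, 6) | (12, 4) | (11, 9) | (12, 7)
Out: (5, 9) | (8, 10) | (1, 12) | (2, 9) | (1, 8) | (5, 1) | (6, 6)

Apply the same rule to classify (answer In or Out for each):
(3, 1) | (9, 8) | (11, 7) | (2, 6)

All 'In' examples share one property — first > second AND sum ≥ 9 — and every 'Out' example lacks it.
(3, 1) → 3 > 1, 3+1 = 4 → Out. (9, 8) → 9 > 8, 9+8 = 17 → In. (11, 7) → 11 > 7, 11+7 = 18 → In. (2, 6) → 2 < 6, 2+6 = 8 → Out.

Out, In, In, Out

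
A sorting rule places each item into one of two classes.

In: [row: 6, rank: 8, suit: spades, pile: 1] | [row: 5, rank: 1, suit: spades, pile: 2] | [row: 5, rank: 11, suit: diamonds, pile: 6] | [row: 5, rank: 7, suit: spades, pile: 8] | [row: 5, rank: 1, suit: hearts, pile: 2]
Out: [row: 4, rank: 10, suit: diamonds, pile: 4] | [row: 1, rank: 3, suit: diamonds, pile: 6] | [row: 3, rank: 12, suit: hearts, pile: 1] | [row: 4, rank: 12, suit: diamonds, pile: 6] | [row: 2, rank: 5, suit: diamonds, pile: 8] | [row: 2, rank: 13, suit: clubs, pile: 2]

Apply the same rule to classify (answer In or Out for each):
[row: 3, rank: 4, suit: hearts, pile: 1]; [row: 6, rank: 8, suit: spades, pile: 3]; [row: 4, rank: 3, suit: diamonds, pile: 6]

The distinguishing property — row ≥ 5 — holds for all the 'In' cases and none of the 'Out' cases.
Out: [row: 3, rank: 4, suit: hearts, pile: 1], since row = 3.
In: [row: 6, rank: 8, suit: spades, pile: 3], since row = 6.
Out: [row: 4, rank: 3, suit: diamonds, pile: 6], since row = 4.

Out, In, Out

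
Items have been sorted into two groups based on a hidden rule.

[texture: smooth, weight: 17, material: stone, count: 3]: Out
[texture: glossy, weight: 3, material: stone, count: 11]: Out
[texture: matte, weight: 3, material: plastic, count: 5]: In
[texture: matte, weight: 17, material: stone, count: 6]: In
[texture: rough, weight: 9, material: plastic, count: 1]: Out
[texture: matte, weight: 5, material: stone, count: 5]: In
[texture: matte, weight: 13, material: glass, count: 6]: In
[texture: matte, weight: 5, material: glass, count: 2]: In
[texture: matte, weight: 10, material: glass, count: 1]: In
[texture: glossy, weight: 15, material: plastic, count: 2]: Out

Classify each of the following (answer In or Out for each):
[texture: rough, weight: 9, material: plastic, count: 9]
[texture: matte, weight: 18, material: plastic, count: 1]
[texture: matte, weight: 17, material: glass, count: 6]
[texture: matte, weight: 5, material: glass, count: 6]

All 'In' examples share one property — texture is matte — and every 'Out' example lacks it.

Out, In, In, In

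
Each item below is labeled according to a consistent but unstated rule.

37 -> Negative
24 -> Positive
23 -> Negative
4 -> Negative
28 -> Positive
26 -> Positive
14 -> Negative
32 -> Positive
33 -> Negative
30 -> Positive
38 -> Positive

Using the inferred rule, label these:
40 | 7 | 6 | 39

Every 'Positive' example satisfies: even AND at least 23. None of the 'Negative' examples do.
40: Positive (40 is even, 40 ≥ 23).
7: Negative (7 is odd, 7 < 23).
6: Negative (6 is even, 6 < 23).
39: Negative (39 is odd, 39 ≥ 23).

Positive, Negative, Negative, Negative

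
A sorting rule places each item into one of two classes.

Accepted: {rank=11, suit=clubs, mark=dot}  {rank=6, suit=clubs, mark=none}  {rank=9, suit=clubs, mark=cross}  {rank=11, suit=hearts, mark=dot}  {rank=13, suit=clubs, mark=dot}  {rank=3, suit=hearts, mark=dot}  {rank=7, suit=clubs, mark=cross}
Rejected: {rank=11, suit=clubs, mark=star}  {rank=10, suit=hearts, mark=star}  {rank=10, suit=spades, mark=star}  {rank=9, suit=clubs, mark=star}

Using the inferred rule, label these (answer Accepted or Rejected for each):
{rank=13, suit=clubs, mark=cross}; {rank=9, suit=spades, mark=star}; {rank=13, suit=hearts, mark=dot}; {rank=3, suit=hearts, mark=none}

The simplest hypothesis consistent with all the labels is: mark is not star.

Accepted, Rejected, Accepted, Accepted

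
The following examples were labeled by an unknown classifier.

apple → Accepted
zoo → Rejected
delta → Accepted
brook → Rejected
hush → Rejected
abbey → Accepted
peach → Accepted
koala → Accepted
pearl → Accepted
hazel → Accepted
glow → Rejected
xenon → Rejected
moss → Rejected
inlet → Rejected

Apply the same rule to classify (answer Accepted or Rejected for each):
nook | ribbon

Every 'Accepted' example satisfies: contains 'a'. None of the 'Rejected' examples do.

Rejected, Rejected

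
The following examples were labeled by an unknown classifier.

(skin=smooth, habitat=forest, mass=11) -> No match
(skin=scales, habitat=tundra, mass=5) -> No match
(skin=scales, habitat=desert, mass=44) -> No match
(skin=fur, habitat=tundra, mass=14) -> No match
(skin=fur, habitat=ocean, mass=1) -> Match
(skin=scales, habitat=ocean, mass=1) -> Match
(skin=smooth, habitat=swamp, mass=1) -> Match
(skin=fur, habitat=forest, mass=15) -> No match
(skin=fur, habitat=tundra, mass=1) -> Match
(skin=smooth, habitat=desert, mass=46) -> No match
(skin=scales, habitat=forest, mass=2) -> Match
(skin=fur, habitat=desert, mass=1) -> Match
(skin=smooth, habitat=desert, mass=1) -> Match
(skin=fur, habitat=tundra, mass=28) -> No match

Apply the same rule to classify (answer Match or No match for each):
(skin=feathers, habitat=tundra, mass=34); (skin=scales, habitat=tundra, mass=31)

No match, No match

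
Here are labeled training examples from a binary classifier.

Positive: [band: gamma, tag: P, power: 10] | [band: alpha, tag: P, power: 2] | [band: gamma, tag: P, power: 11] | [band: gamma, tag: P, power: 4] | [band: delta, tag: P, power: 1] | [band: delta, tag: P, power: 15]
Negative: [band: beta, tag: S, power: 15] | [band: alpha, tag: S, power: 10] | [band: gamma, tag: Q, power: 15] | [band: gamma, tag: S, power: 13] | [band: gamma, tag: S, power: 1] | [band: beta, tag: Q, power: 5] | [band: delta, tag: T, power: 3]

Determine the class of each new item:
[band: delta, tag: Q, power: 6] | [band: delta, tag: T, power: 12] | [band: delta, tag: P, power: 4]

The rule appears to be: tag is P.
[band: delta, tag: Q, power: 6]: Negative (tag is Q). [band: delta, tag: T, power: 12]: Negative (tag is T). [band: delta, tag: P, power: 4]: Positive (tag is P).

Negative, Negative, Positive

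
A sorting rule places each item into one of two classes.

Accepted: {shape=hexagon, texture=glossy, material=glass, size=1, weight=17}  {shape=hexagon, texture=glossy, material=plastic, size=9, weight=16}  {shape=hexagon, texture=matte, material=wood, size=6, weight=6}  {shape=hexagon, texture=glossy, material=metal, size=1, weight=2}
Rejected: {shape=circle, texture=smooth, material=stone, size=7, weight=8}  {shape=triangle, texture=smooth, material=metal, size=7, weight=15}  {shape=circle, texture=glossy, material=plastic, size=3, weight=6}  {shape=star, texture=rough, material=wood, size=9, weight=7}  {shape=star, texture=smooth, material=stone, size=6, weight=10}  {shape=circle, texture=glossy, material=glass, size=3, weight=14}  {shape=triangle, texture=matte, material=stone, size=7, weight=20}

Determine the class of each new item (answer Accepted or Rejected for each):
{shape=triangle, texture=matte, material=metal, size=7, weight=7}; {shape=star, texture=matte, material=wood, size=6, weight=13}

Rejected, Rejected

Looking at the examples, the only property every 'Accepted' case has and every 'Rejected' case lacks is: shape is hexagon.
{shape=triangle, texture=matte, material=metal, size=7, weight=7}: Rejected (shape is triangle). {shape=star, texture=matte, material=wood, size=6, weight=13}: Rejected (shape is star).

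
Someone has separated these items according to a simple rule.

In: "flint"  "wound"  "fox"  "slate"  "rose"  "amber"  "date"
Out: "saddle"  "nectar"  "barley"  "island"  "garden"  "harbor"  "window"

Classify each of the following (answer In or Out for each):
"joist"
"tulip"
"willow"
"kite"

The classifier is using: length ≤ 5.
"joist": length 5 — checks out, so In.
"tulip": length 5 — checks out, so In.
"willow": length 6 — fails this test, so Out.
"kite": length 4 — checks out, so In.

In, In, Out, In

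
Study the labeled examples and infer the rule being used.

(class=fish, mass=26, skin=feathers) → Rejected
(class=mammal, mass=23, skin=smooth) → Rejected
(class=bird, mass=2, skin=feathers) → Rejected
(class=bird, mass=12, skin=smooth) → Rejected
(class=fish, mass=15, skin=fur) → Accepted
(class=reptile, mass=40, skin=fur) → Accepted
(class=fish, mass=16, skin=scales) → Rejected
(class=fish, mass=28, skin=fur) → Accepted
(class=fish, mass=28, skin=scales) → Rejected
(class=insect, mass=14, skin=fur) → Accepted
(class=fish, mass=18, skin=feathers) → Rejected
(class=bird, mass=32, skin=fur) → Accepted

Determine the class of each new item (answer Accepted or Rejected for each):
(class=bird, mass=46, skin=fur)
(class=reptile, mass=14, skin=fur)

The classifier is using: skin is fur.
(class=bird, mass=46, skin=fur): skin is fur — has this property, so Accepted. (class=reptile, mass=14, skin=fur): skin is fur — has this property, so Accepted.

Accepted, Accepted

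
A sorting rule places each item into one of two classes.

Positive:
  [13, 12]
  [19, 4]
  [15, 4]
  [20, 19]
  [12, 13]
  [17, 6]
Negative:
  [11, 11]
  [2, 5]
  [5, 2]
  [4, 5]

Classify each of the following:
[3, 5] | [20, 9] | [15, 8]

Negative, Positive, Positive

Every 'Positive' example satisfies: first ≥ 12. None of the 'Negative' examples do.
[3, 5]: first 3, does not pass → Negative. [20, 9]: first 20, matches → Positive. [15, 8]: first 15, matches → Positive.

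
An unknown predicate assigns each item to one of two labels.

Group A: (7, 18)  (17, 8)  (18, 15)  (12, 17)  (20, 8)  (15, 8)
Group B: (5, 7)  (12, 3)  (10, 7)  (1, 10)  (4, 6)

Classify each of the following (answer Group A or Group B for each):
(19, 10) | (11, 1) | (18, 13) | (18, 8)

Group A, Group B, Group A, Group A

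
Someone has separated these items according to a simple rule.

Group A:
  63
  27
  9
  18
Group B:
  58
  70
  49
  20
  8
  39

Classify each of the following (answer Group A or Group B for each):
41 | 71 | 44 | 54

Group B, Group B, Group B, Group A

Comparing the two groups points to one rule — multiple of 9.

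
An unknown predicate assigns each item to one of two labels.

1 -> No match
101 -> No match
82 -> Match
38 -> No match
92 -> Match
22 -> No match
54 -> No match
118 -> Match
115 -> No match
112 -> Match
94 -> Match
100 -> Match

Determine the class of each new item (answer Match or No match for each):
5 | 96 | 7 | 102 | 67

The classifier is using: even AND at least 82.
No match: 5, since 5 is odd, 5 < 82. Match: 96, since 96 is even, 96 ≥ 82. No match: 7, since 7 is odd, 7 < 82. Match: 102, since 102 is even, 102 ≥ 82. No match: 67, since 67 is odd, 67 < 82.

No match, Match, No match, Match, No match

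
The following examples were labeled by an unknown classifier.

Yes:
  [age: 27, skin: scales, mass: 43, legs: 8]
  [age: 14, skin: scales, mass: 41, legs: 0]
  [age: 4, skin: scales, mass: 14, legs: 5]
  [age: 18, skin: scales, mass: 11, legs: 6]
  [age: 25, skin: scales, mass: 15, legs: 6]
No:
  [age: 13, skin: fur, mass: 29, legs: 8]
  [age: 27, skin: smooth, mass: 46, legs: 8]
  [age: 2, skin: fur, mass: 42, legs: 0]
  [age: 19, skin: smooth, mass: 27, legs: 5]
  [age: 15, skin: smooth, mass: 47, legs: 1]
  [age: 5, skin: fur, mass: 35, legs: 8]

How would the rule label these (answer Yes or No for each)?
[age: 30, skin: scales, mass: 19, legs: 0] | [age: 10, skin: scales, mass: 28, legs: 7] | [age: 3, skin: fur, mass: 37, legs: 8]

'Yes' ⟺ skin is scales.

Yes, Yes, No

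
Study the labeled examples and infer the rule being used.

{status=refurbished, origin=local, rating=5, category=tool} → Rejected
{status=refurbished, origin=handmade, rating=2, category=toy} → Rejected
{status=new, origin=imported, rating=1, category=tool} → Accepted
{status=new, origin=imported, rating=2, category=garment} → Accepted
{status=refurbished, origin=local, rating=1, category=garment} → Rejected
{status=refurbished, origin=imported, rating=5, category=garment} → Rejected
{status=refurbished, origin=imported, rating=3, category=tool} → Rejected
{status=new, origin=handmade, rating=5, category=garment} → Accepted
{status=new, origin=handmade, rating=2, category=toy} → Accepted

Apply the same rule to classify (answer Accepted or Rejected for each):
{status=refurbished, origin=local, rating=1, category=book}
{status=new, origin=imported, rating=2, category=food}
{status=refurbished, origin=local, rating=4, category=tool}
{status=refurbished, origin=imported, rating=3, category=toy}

A rule that fits every label: status is new — true of each 'Accepted' example, false of each 'Rejected' one.
{status=refurbished, origin=local, rating=1, category=book} — status is refurbished, hence Rejected. {status=new, origin=imported, rating=2, category=food} — status is new, hence Accepted. {status=refurbished, origin=local, rating=4, category=tool} — status is refurbished, hence Rejected. {status=refurbished, origin=imported, rating=3, category=toy} — status is refurbished, hence Rejected.

Rejected, Accepted, Rejected, Rejected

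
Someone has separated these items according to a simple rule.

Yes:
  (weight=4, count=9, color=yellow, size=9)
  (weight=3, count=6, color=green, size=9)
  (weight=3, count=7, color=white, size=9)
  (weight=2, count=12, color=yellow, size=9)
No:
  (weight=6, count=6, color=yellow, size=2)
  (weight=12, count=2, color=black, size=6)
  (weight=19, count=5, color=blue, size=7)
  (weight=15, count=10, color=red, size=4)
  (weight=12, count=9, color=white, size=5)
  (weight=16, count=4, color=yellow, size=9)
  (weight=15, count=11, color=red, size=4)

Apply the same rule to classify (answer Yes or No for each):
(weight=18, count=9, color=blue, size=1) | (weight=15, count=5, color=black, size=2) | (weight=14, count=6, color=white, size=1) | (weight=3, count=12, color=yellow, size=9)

Every 'Yes' example satisfies: weight ≤ 4. None of the 'No' examples do.

No, No, No, Yes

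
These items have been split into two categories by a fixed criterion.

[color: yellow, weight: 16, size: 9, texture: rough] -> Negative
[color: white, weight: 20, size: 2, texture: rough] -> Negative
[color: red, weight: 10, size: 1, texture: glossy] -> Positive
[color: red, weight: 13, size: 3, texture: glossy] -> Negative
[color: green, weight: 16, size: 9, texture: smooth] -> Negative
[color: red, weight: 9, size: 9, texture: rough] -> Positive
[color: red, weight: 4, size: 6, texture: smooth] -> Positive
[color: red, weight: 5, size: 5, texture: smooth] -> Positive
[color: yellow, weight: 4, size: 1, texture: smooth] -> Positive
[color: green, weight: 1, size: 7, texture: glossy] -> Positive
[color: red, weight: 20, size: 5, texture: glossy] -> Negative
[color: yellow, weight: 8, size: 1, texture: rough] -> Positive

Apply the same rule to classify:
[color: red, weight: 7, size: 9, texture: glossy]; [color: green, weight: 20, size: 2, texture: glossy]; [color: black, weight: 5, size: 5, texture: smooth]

Every 'Positive' example satisfies: weight ≤ 10. None of the 'Negative' examples do.
[color: red, weight: 7, size: 9, texture: glossy]: Positive (weight = 7).
[color: green, weight: 20, size: 2, texture: glossy]: Negative (weight = 20).
[color: black, weight: 5, size: 5, texture: smooth]: Positive (weight = 5).

Positive, Negative, Positive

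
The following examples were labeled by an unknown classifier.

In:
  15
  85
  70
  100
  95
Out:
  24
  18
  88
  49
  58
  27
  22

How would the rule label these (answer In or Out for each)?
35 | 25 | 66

In, In, Out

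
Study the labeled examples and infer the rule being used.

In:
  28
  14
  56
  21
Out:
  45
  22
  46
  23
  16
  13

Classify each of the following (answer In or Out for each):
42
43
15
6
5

In, Out, Out, Out, Out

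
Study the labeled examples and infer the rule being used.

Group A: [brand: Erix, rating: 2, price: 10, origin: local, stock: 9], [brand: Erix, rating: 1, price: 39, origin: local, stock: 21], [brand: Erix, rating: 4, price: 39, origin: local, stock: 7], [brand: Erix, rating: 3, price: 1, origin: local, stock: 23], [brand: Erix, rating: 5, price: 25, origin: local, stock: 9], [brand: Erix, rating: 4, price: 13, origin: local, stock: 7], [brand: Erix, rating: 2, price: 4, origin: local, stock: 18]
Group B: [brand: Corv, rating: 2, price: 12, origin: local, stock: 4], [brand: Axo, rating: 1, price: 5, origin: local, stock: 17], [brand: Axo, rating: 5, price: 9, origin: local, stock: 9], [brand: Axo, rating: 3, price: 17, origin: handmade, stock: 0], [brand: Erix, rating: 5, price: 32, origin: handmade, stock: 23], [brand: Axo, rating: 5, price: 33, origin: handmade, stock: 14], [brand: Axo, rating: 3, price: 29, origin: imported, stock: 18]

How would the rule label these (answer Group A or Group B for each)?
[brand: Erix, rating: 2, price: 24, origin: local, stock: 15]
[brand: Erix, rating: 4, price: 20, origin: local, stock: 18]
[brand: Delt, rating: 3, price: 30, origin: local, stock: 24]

Group A, Group A, Group B

The classifier is using: origin is local AND brand is Erix.
[brand: Erix, rating: 2, price: 24, origin: local, stock: 15]: origin is local, brand is Erix, qualifies → Group A.
[brand: Erix, rating: 4, price: 20, origin: local, stock: 18]: origin is local, brand is Erix, qualifies → Group A.
[brand: Delt, rating: 3, price: 30, origin: local, stock: 24]: origin is local, brand is Delt, doesn't qualify → Group B.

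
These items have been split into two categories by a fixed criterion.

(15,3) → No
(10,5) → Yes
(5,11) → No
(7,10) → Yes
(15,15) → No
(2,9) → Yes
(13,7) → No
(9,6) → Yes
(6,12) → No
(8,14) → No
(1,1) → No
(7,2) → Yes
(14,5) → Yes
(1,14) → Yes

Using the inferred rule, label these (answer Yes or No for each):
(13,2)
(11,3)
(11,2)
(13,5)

Yes, No, Yes, No

'Yes' ⟺ sum is odd.
Yes: (13,2), since 13+2 = 15. No: (11,3), since 11+3 = 14. Yes: (11,2), since 11+2 = 13. No: (13,5), since 13+5 = 18.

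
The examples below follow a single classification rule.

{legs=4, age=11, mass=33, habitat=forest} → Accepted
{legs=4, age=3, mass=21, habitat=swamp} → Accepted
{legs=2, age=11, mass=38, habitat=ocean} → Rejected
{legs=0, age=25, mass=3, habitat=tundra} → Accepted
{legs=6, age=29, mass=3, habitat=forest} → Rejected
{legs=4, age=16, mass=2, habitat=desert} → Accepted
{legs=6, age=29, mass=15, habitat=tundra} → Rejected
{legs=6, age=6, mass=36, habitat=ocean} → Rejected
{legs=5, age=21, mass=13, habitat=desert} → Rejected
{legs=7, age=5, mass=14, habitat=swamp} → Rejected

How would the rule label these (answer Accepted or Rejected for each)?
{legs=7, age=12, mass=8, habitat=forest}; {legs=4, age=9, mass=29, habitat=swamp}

The distinguishing property — mass ≤ 33 AND legs ≤ 4 — holds for all the 'Accepted' cases and none of the 'Rejected' cases.
{legs=7, age=12, mass=8, habitat=forest}: mass = 8, legs = 7, doesn't qualify → Rejected.
{legs=4, age=9, mass=29, habitat=swamp}: mass = 29, legs = 4, checks out → Accepted.

Rejected, Accepted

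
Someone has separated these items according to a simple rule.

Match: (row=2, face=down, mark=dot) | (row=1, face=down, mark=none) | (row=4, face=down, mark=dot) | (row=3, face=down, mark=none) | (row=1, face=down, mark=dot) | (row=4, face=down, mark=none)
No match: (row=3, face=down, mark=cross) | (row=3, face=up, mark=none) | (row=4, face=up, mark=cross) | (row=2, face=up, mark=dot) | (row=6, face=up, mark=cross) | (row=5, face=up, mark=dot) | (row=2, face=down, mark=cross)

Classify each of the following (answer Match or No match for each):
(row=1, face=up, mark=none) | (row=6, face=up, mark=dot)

The classifier is using: face is down AND mark is not cross.
(row=1, face=up, mark=none) — face is up, mark is none, hence No match. (row=6, face=up, mark=dot) — face is up, mark is dot, hence No match.

No match, No match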